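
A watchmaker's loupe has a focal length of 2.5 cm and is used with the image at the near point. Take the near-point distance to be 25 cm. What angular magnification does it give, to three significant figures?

M = 1 + D/f = 1 + 25/2.5 = 11.000.

11.0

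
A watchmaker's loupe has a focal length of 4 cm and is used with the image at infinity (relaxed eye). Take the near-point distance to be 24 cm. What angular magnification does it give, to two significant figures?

M = D/f = 24/4 = 6.000.

6.0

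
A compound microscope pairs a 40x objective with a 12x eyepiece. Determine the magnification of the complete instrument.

480

The overall magnification of a compound microscope is the product of the objective and eyepiece magnifications:
M = M_obj x M_eye = 40 x 12 = 480.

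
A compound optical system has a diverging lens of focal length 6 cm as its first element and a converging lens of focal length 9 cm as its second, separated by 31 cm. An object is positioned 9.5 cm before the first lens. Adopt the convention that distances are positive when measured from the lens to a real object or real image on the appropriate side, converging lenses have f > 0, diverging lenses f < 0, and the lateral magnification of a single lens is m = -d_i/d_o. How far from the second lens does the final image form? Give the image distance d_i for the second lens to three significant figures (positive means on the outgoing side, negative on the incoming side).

12.2 cm

Applying the thin-lens equation to the first lens, 1/(-6) = 1/9.5 + 1/d_i1, which gives d_i1 = -3.677 cm.
The intermediate image is virtual, 3.677 cm to the left of lens 1, so d_o2 = L - d_i1 = 31 - (-3.677) = 34.677 cm.
Applying the thin-lens equation again with f_2 = 9 cm and d_o2 = 34.677 cm gives d_i2 = 12.155 cm.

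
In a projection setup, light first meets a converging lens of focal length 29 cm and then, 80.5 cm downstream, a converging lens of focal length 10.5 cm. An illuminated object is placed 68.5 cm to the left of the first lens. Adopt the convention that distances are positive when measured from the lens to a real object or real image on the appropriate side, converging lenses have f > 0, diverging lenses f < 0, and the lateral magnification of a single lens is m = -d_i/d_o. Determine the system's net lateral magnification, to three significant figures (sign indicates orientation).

0.391

Applying the thin-lens equation to the first lens, 1/29 = 1/68.5 + 1/d_i1, which gives d_i1 = 50.291 cm.
Its lateral magnification is m_1 = -d_i1/d_o1 = -(50.291)/68.5 = -0.7342.
Object distance for lens 2: d_o2 = 80.5 - 50.291 = 30.209 cm.
Applying the thin-lens equation again with f_2 = 10.5 cm and d_o2 = 30.209 cm gives d_i2 = 16.094 cm.
m_2 = -(16.094)/(30.209) = -0.5328.
Overall magnification: m = m_1 m_2 = 0.3911.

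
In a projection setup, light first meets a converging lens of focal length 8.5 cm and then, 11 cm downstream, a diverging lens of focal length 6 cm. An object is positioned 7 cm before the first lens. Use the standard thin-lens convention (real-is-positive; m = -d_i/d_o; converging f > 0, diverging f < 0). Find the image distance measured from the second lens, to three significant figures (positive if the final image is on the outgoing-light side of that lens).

Lens 1: 1/d_i1 = 1/f_1 - 1/d_o1 = 1/8.5 - 1/7 = -0.02521 cm^-1, so d_i1 = -39.667 cm.
With d_i1 < 0 the first image is virtual and lies on the object side; the object distance for lens 2 is d_o2 = 11 - (-39.667) = 50.667 cm.
Lens 2: 1/d_i2 = 1/f_2 - 1/d_o2 = 1/(-6) - 1/(50.667) = -0.18640 cm^-1, so d_i2 = -5.365 cm.

-5.36 cm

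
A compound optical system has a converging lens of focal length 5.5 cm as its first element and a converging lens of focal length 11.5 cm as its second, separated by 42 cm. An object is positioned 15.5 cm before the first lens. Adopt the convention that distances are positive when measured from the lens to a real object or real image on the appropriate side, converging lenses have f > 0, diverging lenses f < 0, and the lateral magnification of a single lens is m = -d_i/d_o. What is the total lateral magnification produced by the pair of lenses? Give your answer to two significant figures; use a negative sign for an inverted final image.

0.29

Applying the thin-lens equation to the first lens, 1/5.5 = 1/15.5 + 1/d_i1, which gives d_i1 = 8.525 cm.
Its lateral magnification is m_1 = -d_i1/d_o1 = -(8.525)/15.5 = -0.5500.
The intermediate image is 8.525 cm to the right of lens 1, so d_o2 = L - d_i1 = 42 - 8.525 = 33.475 cm.
Applying the thin-lens equation again with f_2 = 11.5 cm and d_o2 = 33.475 cm gives d_i2 = 17.518 cm.
m_2 = -(17.518)/(33.475) = -0.5233.
The system's lateral magnification is m_1 m_2 = (-0.5500)(-0.5233) = 0.2878.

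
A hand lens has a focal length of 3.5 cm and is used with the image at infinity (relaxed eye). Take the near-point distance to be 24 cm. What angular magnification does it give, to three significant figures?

6.86

M = D/f = 24/3.5 = 6.857.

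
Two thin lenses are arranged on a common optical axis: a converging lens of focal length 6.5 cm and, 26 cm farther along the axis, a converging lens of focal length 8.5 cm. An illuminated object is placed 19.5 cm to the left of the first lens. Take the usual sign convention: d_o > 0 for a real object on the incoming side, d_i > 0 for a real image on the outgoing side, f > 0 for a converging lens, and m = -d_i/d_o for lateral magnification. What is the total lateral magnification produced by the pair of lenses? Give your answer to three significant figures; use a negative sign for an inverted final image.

Lens 1: 1/d_i1 = 1/f_1 - 1/d_o1 = 1/6.5 - 1/19.5 = 0.10256 cm^-1, so d_i1 = 9.750 cm.
m_1 = -(9.750)/19.5 = -0.5000.
That image sits 16.250 cm in front of the second lens, so d_o2 = 16.250 cm.
Lens 2: 1/d_i2 = 1/f_2 - 1/d_o2 = 1/8.5 - 1/(16.250) = 0.05611 cm^-1, so d_i2 = 17.823 cm.
m_2 = -(17.823)/(16.250) = -1.0968.
The system's lateral magnification is m_1 m_2 = (-0.5000)(-1.0968) = 0.5484.

0.548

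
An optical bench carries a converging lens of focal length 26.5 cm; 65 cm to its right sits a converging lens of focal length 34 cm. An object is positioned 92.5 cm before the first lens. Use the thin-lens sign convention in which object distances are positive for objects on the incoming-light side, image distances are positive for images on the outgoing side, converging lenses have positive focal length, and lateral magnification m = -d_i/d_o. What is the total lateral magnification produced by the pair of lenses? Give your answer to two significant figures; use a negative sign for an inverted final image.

Lens 1: 1/d_i1 = 1/f_1 - 1/d_o1 = 1/26.5 - 1/92.5 = 0.02693 cm^-1, so d_i1 = 37.140 cm.
m_1 = -(37.140)/92.5 = -0.4015.
The intermediate image is 37.140 cm to the right of lens 1, so d_o2 = L - d_i1 = 65 - 37.140 = 27.860 cm.
Lens 2: 1/d_i2 = 1/f_2 - 1/d_o2 = 1/34 - 1/(27.860) = -0.00648 cm^-1, so d_i2 = -154.269 cm.
m_2 = -(-154.269)/(27.860) = 5.5373.
The system's lateral magnification is m_1 m_2 = (-0.4015)(5.5373) = -2.2233.

-2.2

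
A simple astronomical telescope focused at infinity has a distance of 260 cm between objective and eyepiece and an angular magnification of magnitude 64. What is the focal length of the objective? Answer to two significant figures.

260 cm

In normal adjustment the tube length equals f_obj + f_eye and |M| = f_obj/f_eye.
So f_obj = 64 f_eye and 64 f_eye + f_eye = 260 cm, giving f_eye = 260/65 = 4.000 cm and f_obj = 256.000 cm.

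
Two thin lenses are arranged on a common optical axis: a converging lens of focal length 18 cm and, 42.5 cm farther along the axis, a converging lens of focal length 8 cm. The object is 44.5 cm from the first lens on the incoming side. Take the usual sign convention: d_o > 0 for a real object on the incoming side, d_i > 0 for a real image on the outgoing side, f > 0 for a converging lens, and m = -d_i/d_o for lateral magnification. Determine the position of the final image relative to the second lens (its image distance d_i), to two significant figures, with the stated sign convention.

Lens 1: 1/d_i1 = 1/f_1 - 1/d_o1 = 1/18 - 1/44.5 = 0.03308 cm^-1, so d_i1 = 30.226 cm.
Object distance for lens 2: d_o2 = 42.5 - 30.226 = 12.274 cm.
Lens 2: 1/d_i2 = 1/f_2 - 1/d_o2 = 1/8 - 1/(12.274) = 0.04352 cm^-1, so d_i2 = 22.976 cm.

23 cm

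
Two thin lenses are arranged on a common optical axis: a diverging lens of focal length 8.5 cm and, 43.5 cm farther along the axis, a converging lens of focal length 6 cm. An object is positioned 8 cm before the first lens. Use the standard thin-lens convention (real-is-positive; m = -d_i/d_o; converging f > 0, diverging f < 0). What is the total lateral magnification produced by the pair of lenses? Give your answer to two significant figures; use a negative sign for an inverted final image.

Applying the thin-lens equation to the first lens, 1/(-8.5) = 1/8 + 1/d_i1, which gives d_i1 = -4.121 cm.
Its lateral magnification is m_1 = -d_i1/d_o1 = -(-4.121)/8 = 0.5152.
The intermediate image is virtual, 4.121 cm to the left of lens 1, so d_o2 = L - d_i1 = 43.5 - (-4.121) = 47.621 cm.
Applying the thin-lens equation again with f_2 = 6 cm and d_o2 = 47.621 cm gives d_i2 = 6.865 cm.
m_2 = -(6.865)/(47.621) = -0.1442.
The system's lateral magnification is m_1 m_2 = (0.5152)(-0.1442) = -0.0743.

-0.074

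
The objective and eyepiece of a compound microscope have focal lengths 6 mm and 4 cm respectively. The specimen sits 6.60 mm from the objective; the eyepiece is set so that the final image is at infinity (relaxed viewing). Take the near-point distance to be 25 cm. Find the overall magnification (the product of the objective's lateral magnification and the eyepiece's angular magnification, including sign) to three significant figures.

Convert to cm: f_obj = 6 mm = 0.6 cm; d_o = 6.60 mm = 0.66 cm.
Objective: 1/d_i = 1/f_obj - 1/d_o = 1/0.6 - 1/0.66 = 0.15152 cm^-1, so d_i = 6.600 cm.
m_obj = -d_i/d_o = -6.600/0.66 = -10.000.
Eyepiece angular magnification (image at infinity): M_eye = D/f_e = 25/4 = 6.250.
Overall M = m_obj x M_eye = (-10.000)(6.250) = -62.50.

-62.5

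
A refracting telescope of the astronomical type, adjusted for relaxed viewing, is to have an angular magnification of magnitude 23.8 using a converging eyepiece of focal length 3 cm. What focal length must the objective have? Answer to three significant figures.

71.4 cm

|M| = f_obj/|f_eye|, so f_obj = |M| x |f_eye| = 23.8 x 3 = 71.400 cm.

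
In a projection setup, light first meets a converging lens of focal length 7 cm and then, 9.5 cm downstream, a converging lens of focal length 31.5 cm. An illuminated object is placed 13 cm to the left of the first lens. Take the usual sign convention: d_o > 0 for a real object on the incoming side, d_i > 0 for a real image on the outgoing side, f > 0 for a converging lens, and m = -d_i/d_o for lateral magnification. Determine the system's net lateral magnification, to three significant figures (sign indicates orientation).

Applying the thin-lens equation to the first lens, 1/7 = 1/13 + 1/d_i1, which gives d_i1 = 15.167 cm.
Its lateral magnification is m_1 = -d_i1/d_o1 = -(15.167)/13 = -1.1667.
This image would form 15.167 cm past lens 1, i.e. 5.667 cm beyond lens 2, so it is a virtual object for lens 2: d_o2 = 9.5 - 15.167 = -5.667 cm.
Applying the thin-lens equation again with f_2 = 31.5 cm and d_o2 = -5.667 cm gives d_i2 = 4.803 cm.
m_2 = -(4.803)/(-5.667) = 0.8475.
The system's lateral magnification is m_1 m_2 = (-1.1667)(0.8475) = -0.9888.

-0.989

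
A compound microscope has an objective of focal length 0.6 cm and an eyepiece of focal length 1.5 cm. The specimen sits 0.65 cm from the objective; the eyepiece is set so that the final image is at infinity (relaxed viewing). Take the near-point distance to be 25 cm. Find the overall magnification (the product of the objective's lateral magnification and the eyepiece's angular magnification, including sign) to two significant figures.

-200

Objective: 1/d_i = 1/f_obj - 1/d_o = 1/0.6 - 1/0.65 = 0.12821 cm^-1, so d_i = 7.800 cm.
m_obj = -d_i/d_o = -7.800/0.65 = -12.000.
Eyepiece angular magnification (image at infinity): M_eye = D/f_e = 25/1.5 = 16.667.
Overall M = m_obj x M_eye = (-12.000)(16.667) = -200.00.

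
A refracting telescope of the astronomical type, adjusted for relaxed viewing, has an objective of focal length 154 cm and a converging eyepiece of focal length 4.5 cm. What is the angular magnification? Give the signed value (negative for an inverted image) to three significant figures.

-34.2

M = -f_obj/f_eye = -154/(4.5) = -34.222.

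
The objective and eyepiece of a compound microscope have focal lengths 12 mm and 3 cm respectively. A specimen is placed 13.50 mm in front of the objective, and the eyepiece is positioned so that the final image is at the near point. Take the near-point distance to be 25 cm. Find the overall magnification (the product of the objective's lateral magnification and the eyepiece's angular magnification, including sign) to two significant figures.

Convert to cm: f_obj = 12 mm = 1.2 cm; d_o = 13.50 mm = 1.35 cm.
Objective: 1/d_i = 1/f_obj - 1/d_o = 1/1.2 - 1/1.35 = 0.09259 cm^-1, so d_i = 10.800 cm.
m_obj = -d_i/d_o = -10.800/1.35 = -8.000.
Eyepiece angular magnification (image at near point): M_eye = 1 + D/f_e = 1 + 25/3 = 9.333.
Overall M = m_obj x M_eye = (-8.000)(9.333) = -74.67.

-75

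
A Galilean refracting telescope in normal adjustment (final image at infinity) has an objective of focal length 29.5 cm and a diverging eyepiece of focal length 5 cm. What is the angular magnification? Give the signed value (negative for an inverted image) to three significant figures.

5.90

M = -f_obj/f_eye = -29.5/(-5) = 5.900.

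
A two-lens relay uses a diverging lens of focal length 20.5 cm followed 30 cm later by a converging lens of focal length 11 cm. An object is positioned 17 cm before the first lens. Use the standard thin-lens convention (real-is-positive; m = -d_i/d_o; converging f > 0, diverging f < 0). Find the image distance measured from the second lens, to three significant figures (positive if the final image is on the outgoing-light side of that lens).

15.3 cm

First lens: d_i1 = 1/(1/(-20.5) - 1/17) = -9.293 cm.
The intermediate image is virtual, 9.293 cm to the left of lens 1, so d_o2 = L - d_i1 = 30 - (-9.293) = 39.293 cm.
Second lens: d_i2 = 1/(1/11 - 1/(39.293)) = 15.277 cm.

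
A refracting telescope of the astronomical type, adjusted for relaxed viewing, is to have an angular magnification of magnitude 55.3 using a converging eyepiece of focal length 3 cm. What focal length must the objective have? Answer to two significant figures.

|M| = f_obj/|f_eye|, so f_obj = |M| x |f_eye| = 55.3 x 3 = 165.900 cm.

170 cm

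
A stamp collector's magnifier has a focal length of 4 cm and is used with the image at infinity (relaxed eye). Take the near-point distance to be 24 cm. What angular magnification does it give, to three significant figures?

6.00

M = D/f = 24/4 = 6.000.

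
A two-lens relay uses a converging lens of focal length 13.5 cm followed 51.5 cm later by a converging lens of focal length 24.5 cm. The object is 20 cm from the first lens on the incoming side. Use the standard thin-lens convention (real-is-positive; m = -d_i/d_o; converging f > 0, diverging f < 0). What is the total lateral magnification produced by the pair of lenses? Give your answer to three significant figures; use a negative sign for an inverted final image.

Lens 1: 1/d_i1 = 1/f_1 - 1/d_o1 = 1/13.5 - 1/20 = 0.02407 cm^-1, so d_i1 = 41.538 cm.
m_1 = -(41.538)/20 = -2.0769.
That image sits 9.962 cm in front of the second lens, so d_o2 = 9.962 cm.
Lens 2: 1/d_i2 = 1/f_2 - 1/d_o2 = 1/24.5 - 1/(9.962) = -0.05957 cm^-1, so d_i2 = -16.787 cm.
m_2 = -(-16.787)/(9.962) = 1.6852.
The system's lateral magnification is m_1 m_2 = (-2.0769)(1.6852) = -3.5000.

-3.50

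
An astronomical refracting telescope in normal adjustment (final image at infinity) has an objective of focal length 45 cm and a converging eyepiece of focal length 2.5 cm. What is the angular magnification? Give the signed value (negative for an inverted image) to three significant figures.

M = -f_obj/f_eye = -45/(2.5) = -18.000.

-18.0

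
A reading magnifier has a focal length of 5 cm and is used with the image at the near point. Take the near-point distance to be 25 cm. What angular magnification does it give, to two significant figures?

M = 1 + D/f = 1 + 25/5 = 6.000.

6.0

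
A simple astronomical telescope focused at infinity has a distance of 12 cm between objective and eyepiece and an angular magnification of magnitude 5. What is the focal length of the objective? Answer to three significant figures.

In normal adjustment the tube length equals f_obj + f_eye and |M| = f_obj/f_eye.
So f_obj = 5 f_eye and 5 f_eye + f_eye = 12 cm, giving f_eye = 12/6 = 2.000 cm and f_obj = 10.000 cm.

10.0 cm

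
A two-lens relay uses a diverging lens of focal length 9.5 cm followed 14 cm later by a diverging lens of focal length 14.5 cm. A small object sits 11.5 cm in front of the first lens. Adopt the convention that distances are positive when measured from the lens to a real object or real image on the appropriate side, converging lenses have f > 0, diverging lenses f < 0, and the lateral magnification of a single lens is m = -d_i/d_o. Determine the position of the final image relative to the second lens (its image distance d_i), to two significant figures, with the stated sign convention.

-8.3 cm

Applying the thin-lens equation to the first lens, 1/(-9.5) = 1/11.5 + 1/d_i1, which gives d_i1 = -5.202 cm.
The intermediate image is virtual, 5.202 cm to the left of lens 1, so d_o2 = L - d_i1 = 14 - (-5.202) = 19.202 cm.
Applying the thin-lens equation again with f_2 = -14.5 cm and d_o2 = 19.202 cm gives d_i2 = -8.262 cm.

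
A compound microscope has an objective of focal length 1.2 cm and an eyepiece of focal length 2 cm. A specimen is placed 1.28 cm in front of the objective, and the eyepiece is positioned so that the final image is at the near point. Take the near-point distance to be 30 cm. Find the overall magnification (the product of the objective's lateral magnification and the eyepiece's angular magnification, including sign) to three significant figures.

-240

Objective: 1/d_i = 1/f_obj - 1/d_o = 1/1.2 - 1/1.28 = 0.05208 cm^-1, so d_i = 19.200 cm.
m_obj = -d_i/d_o = -19.200/1.28 = -15.000.
Eyepiece angular magnification (image at near point): M_eye = 1 + D/f_e = 1 + 30/2 = 16.000.
Overall M = m_obj x M_eye = (-15.000)(16.000) = -240.00.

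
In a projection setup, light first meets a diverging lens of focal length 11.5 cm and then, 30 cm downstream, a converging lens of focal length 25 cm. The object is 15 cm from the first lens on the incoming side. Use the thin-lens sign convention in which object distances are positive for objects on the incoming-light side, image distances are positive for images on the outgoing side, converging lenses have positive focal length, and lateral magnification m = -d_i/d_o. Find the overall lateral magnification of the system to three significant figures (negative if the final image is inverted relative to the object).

-0.943

First lens: d_i1 = 1/(1/(-11.5) - 1/15) = -6.509 cm.
m_1 = -(-6.509)/15 = 0.4340.
The intermediate image is virtual, 6.509 cm to the left of lens 1, so d_o2 = L - d_i1 = 30 - (-6.509) = 36.509 cm.
Second lens: d_i2 = 1/(1/25 - 1/(36.509)) = 79.303 cm.
m_2 = -(79.303)/(36.509) = -2.1721.
Overall magnification: m = m_1 m_2 = -0.9426.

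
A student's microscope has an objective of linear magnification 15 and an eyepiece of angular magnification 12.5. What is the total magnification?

The overall magnification of a compound microscope is the product of the objective and eyepiece magnifications:
M = M_obj x M_eye = 15 x 12.5 = 187.5.

187.5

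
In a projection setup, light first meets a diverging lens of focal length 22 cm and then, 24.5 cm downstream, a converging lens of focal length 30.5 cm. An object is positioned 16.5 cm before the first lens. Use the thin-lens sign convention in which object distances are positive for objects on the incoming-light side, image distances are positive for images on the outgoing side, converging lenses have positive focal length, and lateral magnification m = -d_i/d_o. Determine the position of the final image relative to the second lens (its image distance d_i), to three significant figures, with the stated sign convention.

Applying the thin-lens equation to the first lens, 1/(-22) = 1/16.5 + 1/d_i1, which gives d_i1 = -9.429 cm.
With d_i1 < 0 the first image is virtual and lies on the object side; the object distance for lens 2 is d_o2 = 24.5 - (-9.429) = 33.929 cm.
Applying the thin-lens equation again with f_2 = 30.5 cm and d_o2 = 33.929 cm gives d_i2 = 301.823 cm.

302 cm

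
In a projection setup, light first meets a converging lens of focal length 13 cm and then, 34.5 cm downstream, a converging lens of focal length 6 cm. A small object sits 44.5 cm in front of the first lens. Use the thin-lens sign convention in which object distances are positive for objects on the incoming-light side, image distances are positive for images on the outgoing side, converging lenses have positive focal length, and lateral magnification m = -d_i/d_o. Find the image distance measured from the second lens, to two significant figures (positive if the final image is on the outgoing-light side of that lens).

9.6 cm

Lens 1: 1/d_i1 = 1/f_1 - 1/d_o1 = 1/13 - 1/44.5 = 0.05445 cm^-1, so d_i1 = 18.365 cm.
That image sits 16.135 cm in front of the second lens, so d_o2 = 16.135 cm.
Lens 2: 1/d_i2 = 1/f_2 - 1/d_o2 = 1/6 - 1/(16.135) = 0.10469 cm^-1, so d_i2 = 9.552 cm.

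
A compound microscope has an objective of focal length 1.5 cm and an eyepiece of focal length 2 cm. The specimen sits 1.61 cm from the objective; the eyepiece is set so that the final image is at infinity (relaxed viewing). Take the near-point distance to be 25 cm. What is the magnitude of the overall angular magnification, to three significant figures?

Objective: 1/d_i = 1/f_obj - 1/d_o = 1/1.5 - 1/1.61 = 0.04555 cm^-1, so d_i = 21.955 cm.
m_obj = -d_i/d_o = -21.955/1.61 = -13.636.
Eyepiece angular magnification (image at infinity): M_eye = D/f_e = 25/2 = 12.500.
Overall M = m_obj x M_eye = (-13.636)(12.500) = -170.45.
|M| = 170.45.

170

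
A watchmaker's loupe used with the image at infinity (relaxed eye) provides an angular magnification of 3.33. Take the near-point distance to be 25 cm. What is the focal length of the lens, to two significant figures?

7.5 cm

For the image at infinity, M = D/f.
f = D/M = 25/3.33 = 7.508 cm.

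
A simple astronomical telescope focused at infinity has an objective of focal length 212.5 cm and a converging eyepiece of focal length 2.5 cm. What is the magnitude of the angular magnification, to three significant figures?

85.0

|M| = f_obj/|f_eye| = 212.5/2.5 = 85.000.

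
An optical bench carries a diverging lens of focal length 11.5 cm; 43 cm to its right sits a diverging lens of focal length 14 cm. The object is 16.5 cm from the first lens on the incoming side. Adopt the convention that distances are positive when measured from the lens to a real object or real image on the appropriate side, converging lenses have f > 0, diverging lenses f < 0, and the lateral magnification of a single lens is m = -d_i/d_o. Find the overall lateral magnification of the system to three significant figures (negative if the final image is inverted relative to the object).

0.0902

First lens: d_i1 = 1/(1/(-11.5) - 1/16.5) = -6.777 cm.
m_1 = -(-6.777)/16.5 = 0.4107.
The intermediate image is virtual, 6.777 cm to the left of lens 1, so d_o2 = L - d_i1 = 43 - (-6.777) = 49.777 cm.
Second lens: d_i2 = 1/(1/(-14) - 1/(49.777)) = -10.927 cm.
m_2 = -(-10.927)/(49.777) = 0.2195.
Total m = m_1 x m_2 = (0.4107)(0.2195) = 0.0902.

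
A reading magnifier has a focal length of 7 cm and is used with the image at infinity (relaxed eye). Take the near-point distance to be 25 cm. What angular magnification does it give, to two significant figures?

M = D/f = 25/7 = 3.571.

3.6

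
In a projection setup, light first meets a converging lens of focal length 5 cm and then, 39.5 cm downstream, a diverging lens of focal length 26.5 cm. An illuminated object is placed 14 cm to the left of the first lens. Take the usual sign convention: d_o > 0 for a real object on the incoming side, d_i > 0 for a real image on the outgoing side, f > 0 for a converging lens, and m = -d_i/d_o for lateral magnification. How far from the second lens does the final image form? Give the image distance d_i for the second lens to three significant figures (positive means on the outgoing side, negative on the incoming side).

-14.4 cm

First lens: d_i1 = 1/(1/5 - 1/14) = 7.778 cm.
That image sits 31.722 cm in front of the second lens, so d_o2 = 31.722 cm.
Second lens: d_i2 = 1/(1/(-26.5) - 1/(31.722)) = -14.438 cm.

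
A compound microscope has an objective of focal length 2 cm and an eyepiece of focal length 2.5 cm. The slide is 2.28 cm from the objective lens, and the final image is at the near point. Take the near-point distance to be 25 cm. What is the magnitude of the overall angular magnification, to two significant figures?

79

Objective: 1/d_i = 1/f_obj - 1/d_o = 1/2 - 1/2.28 = 0.06140 cm^-1, so d_i = 16.286 cm.
m_obj = -d_i/d_o = -16.286/2.28 = -7.143.
Eyepiece angular magnification (image at near point): M_eye = 1 + D/f_e = 1 + 25/2.5 = 11.000.
Overall M = m_obj x M_eye = (-7.143)(11.000) = -78.57.
|M| = 78.57.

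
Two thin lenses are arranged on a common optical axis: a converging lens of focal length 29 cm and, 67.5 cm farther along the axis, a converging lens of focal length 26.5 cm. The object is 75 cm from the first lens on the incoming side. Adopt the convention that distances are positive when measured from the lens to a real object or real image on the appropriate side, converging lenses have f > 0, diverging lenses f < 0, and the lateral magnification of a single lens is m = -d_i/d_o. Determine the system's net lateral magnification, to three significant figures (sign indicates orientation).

Applying the thin-lens equation to the first lens, 1/29 = 1/75 + 1/d_i1, which gives d_i1 = 47.283 cm.
Its lateral magnification is m_1 = -d_i1/d_o1 = -(47.283)/75 = -0.6304.
Object distance for lens 2: d_o2 = 67.5 - 47.283 = 20.217 cm.
Applying the thin-lens equation again with f_2 = 26.5 cm and d_o2 = 20.217 cm gives d_i2 = -85.277 cm.
m_2 = -(-85.277)/(20.217) = 4.2180.
Overall magnification: m = m_1 m_2 = -2.6592.

-2.66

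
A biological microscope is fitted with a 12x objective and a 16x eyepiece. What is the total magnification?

The overall magnification of a compound microscope is the product of the objective and eyepiece magnifications:
M = M_obj x M_eye = 12 x 16 = 192.

192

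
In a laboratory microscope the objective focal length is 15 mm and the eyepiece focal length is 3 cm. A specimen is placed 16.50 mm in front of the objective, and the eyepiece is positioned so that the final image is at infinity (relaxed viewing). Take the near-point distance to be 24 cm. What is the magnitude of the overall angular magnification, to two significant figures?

Convert to cm: f_obj = 15 mm = 1.5 cm; d_o = 16.50 mm = 1.65 cm.
Objective: 1/d_i = 1/f_obj - 1/d_o = 1/1.5 - 1/1.65 = 0.06061 cm^-1, so d_i = 16.500 cm.
m_obj = -d_i/d_o = -16.500/1.65 = -10.000.
Eyepiece angular magnification (image at infinity): M_eye = D/f_e = 24/3 = 8.000.
Overall M = m_obj x M_eye = (-10.000)(8.000) = -80.00.
|M| = 80.00.

80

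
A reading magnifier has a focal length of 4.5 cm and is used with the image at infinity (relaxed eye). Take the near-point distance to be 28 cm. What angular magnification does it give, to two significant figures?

6.2

M = D/f = 28/4.5 = 6.222.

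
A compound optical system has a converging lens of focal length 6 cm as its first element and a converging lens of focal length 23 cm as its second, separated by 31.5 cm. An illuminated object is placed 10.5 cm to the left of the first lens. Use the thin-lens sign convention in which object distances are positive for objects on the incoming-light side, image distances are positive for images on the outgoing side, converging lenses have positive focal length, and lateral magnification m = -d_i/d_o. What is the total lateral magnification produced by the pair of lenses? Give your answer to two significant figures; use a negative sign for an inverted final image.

Applying the thin-lens equation to the first lens, 1/6 = 1/10.5 + 1/d_i1, which gives d_i1 = 14.000 cm.
Its lateral magnification is m_1 = -d_i1/d_o1 = -(14.000)/10.5 = -1.3333.
Object distance for lens 2: d_o2 = 31.5 - 14.000 = 17.500 cm.
Applying the thin-lens equation again with f_2 = 23 cm and d_o2 = 17.500 cm gives d_i2 = -73.182 cm.
m_2 = -(-73.182)/(17.500) = 4.1818.
Total m = m_1 x m_2 = (-1.3333)(4.1818) = -5.5758.

-5.6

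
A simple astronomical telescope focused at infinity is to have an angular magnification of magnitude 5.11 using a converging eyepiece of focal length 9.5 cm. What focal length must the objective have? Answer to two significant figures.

49 cm

|M| = f_obj/|f_eye|, so f_obj = |M| x |f_eye| = 5.11 x 9.5 = 48.545 cm.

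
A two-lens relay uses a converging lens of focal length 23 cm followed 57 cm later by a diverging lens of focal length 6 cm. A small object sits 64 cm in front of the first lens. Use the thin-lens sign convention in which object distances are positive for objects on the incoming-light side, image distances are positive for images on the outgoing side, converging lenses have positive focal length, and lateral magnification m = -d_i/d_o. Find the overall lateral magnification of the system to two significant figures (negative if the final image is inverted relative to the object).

Applying the thin-lens equation to the first lens, 1/23 = 1/64 + 1/d_i1, which gives d_i1 = 35.902 cm.
Its lateral magnification is m_1 = -d_i1/d_o1 = -(35.902)/64 = -0.5610.
That image sits 21.098 cm in front of the second lens, so d_o2 = 21.098 cm.
Applying the thin-lens equation again with f_2 = -6 cm and d_o2 = 21.098 cm gives d_i2 = -4.671 cm.
m_2 = -(-4.671)/(21.098) = 0.2214.
The system's lateral magnification is m_1 m_2 = (-0.5610)(0.2214) = -0.1242.

-0.12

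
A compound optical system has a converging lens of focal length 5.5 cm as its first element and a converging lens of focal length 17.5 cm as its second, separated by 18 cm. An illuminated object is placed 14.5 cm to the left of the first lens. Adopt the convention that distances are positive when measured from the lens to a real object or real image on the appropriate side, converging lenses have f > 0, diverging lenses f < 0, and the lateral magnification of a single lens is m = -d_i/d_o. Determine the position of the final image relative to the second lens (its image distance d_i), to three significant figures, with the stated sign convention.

Applying the thin-lens equation to the first lens, 1/5.5 = 1/14.5 + 1/d_i1, which gives d_i1 = 8.861 cm.
The intermediate image is 8.861 cm to the right of lens 1, so d_o2 = L - d_i1 = 18 - 8.861 = 9.139 cm.
Applying the thin-lens equation again with f_2 = 17.5 cm and d_o2 = 9.139 cm gives d_i2 = -19.128 cm.

-19.1 cm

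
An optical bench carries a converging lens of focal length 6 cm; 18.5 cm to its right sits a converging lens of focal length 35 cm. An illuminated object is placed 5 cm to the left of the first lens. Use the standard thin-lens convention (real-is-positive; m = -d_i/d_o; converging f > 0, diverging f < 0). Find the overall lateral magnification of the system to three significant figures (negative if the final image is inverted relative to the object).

-15.6

Applying the thin-lens equation to the first lens, 1/6 = 1/5 + 1/d_i1, which gives d_i1 = -30.000 cm.
Its lateral magnification is m_1 = -d_i1/d_o1 = -(-30.000)/5 = 6.0000.
The intermediate image is virtual, 30.000 cm to the left of lens 1, so d_o2 = L - d_i1 = 18.5 - (-30.000) = 48.500 cm.
Applying the thin-lens equation again with f_2 = 35 cm and d_o2 = 48.500 cm gives d_i2 = 125.741 cm.
m_2 = -(125.741)/(48.500) = -2.5926.
Overall magnification: m = m_1 m_2 = -15.5556.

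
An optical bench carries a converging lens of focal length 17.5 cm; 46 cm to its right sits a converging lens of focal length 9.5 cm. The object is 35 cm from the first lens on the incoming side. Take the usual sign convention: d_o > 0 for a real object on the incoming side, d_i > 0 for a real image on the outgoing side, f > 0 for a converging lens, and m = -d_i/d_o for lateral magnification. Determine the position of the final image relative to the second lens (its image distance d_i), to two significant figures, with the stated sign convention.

70 cm

Applying the thin-lens equation to the first lens, 1/17.5 = 1/35 + 1/d_i1, which gives d_i1 = 35.000 cm.
Object distance for lens 2: d_o2 = 46 - 35.000 = 11.000 cm.
Applying the thin-lens equation again with f_2 = 9.5 cm and d_o2 = 11.000 cm gives d_i2 = 69.667 cm.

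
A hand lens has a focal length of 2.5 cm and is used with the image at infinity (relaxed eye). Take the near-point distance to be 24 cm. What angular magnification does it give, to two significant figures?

M = D/f = 24/2.5 = 9.600.

9.6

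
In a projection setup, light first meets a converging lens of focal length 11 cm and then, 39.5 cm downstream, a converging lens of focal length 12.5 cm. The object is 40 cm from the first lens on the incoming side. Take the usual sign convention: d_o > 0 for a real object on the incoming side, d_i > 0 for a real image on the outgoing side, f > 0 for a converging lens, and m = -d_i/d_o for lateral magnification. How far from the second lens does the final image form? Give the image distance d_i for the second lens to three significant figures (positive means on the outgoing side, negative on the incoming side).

25.7 cm

Lens 1: 1/d_i1 = 1/f_1 - 1/d_o1 = 1/11 - 1/40 = 0.06591 cm^-1, so d_i1 = 15.172 cm.
The intermediate image is 15.172 cm to the right of lens 1, so d_o2 = L - d_i1 = 39.5 - 15.172 = 24.328 cm.
Lens 2: 1/d_i2 = 1/f_2 - 1/d_o2 = 1/12.5 - 1/(24.328) = 0.03889 cm^-1, so d_i2 = 25.711 cm.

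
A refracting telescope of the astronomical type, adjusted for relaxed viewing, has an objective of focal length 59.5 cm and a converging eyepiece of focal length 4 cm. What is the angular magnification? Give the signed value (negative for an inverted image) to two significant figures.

-15

M = -f_obj/f_eye = -59.5/(4) = -14.875.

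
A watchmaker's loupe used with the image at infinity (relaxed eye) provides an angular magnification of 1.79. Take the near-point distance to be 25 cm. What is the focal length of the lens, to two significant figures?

14 cm

For the image at infinity, M = D/f.
f = D/M = 25/1.79 = 13.966 cm.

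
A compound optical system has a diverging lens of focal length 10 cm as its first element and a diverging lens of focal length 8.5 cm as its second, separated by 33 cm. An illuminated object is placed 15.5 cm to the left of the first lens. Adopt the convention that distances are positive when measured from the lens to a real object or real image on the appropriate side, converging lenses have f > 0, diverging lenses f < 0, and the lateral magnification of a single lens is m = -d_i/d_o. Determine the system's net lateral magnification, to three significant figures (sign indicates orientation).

Applying the thin-lens equation to the first lens, 1/(-10) = 1/15.5 + 1/d_i1, which gives d_i1 = -6.078 cm.
Its lateral magnification is m_1 = -d_i1/d_o1 = -(-6.078)/15.5 = 0.3922.
With d_i1 < 0 the first image is virtual and lies on the object side; the object distance for lens 2 is d_o2 = 33 - (-6.078) = 39.078 cm.
Applying the thin-lens equation again with f_2 = -8.5 cm and d_o2 = 39.078 cm gives d_i2 = -6.981 cm.
m_2 = -(-6.981)/(39.078) = 0.1787.
The system's lateral magnification is m_1 m_2 = (0.3922)(0.1787) = 0.0701.

0.0701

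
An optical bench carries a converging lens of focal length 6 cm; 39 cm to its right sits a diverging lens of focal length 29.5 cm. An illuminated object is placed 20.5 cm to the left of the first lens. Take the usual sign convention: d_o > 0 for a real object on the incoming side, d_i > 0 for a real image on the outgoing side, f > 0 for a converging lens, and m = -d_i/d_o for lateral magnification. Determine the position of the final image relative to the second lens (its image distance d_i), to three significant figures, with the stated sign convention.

-15.0 cm

Lens 1: 1/d_i1 = 1/f_1 - 1/d_o1 = 1/6 - 1/20.5 = 0.11789 cm^-1, so d_i1 = 8.483 cm.
Object distance for lens 2: d_o2 = 39 - 8.483 = 30.517 cm.
Lens 2: 1/d_i2 = 1/f_2 - 1/d_o2 = 1/(-29.5) - 1/(30.517) = -0.06667 cm^-1, so d_i2 = -15.000 cm.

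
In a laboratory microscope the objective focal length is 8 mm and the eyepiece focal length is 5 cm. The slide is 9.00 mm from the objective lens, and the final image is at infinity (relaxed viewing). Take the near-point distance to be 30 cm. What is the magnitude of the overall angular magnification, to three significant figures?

Convert to cm: f_obj = 8 mm = 0.8 cm; d_o = 9.00 mm = 0.90 cm.
Objective: 1/d_i = 1/f_obj - 1/d_o = 1/0.8 - 1/0.90 = 0.13889 cm^-1, so d_i = 7.200 cm.
m_obj = -d_i/d_o = -7.200/0.90 = -8.000.
Eyepiece angular magnification (image at infinity): M_eye = D/f_e = 30/5 = 6.000.
Overall M = m_obj x M_eye = (-8.000)(6.000) = -48.00.
|M| = 48.00.

48.0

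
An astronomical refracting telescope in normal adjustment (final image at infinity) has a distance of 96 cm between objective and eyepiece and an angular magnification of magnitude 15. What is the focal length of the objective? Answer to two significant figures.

90 cm

In normal adjustment the tube length equals f_obj + f_eye and |M| = f_obj/f_eye.
So f_obj = 15 f_eye and 15 f_eye + f_eye = 96 cm, giving f_eye = 96/16 = 6.000 cm and f_obj = 90.000 cm.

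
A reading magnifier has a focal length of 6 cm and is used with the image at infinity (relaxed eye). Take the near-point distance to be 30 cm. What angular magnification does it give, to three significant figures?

5.00

M = D/f = 30/6 = 5.000.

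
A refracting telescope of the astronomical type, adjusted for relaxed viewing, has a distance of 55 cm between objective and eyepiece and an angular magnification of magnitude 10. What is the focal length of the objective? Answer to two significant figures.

In normal adjustment the tube length equals f_obj + f_eye and |M| = f_obj/f_eye.
So f_obj = 10 f_eye and 10 f_eye + f_eye = 55 cm, giving f_eye = 55/11 = 5.000 cm and f_obj = 50.000 cm.

50 cm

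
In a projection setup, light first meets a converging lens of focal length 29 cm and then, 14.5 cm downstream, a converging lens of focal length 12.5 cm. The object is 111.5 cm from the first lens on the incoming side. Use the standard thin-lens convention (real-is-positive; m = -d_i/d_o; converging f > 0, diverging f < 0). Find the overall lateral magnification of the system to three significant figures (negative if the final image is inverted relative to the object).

Lens 1: 1/d_i1 = 1/f_1 - 1/d_o1 = 1/29 - 1/111.5 = 0.02551 cm^-1, so d_i1 = 39.194 cm.
m_1 = -(39.194)/111.5 = -0.3515.
This image would form 39.194 cm past lens 1, i.e. 24.694 cm beyond lens 2, so it is a virtual object for lens 2: d_o2 = 14.5 - 39.194 = -24.694 cm.
Lens 2: 1/d_i2 = 1/f_2 - 1/d_o2 = 1/12.5 - 1/(-24.694) = 0.12050 cm^-1, so d_i2 = 8.299 cm.
m_2 = -(8.299)/(-24.694) = 0.3361.
The system's lateral magnification is m_1 m_2 = (-0.3515)(0.3361) = -0.1181.

-0.118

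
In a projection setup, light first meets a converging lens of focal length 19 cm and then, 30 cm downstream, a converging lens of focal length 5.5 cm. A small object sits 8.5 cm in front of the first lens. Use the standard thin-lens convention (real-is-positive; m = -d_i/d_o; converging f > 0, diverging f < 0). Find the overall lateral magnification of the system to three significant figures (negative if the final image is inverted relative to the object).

Applying the thin-lens equation to the first lens, 1/19 = 1/8.5 + 1/d_i1, which gives d_i1 = -15.381 cm.
Its lateral magnification is m_1 = -d_i1/d_o1 = -(-15.381)/8.5 = 1.8095.
The intermediate image is virtual, 15.381 cm to the left of lens 1, so d_o2 = L - d_i1 = 30 - (-15.381) = 45.381 cm.
Applying the thin-lens equation again with f_2 = 5.5 cm and d_o2 = 45.381 cm gives d_i2 = 6.259 cm.
m_2 = -(6.259)/(45.381) = -0.1379.
Overall magnification: m = m_1 m_2 = -0.2496.

-0.250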